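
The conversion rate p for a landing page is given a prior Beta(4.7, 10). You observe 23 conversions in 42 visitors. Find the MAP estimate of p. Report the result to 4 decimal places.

Prior: Beta(4.7, 10).
Data: 23 successes in 42 trials. The binomial likelihood contributes p^23(1−p)^19, so the posterior is Beta(4.7+23, 10+19) = Beta(27.7, 29).
For Beta(a, b) with a, b > 1 the mode is (a−1)/(a+b−2) = 26.7/54.7 ≈ 0.4881.

p̂_MAP = 0.4881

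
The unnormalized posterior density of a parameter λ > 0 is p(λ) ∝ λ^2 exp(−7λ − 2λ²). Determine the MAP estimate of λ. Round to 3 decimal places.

ℓ'(λ) = 2/λ − 7 − 4λ. Setting this to zero and multiplying by λ: 4λ² + 7λ − 2 = 0.
λ = (−7 + √(7² + 4·4·2)) / (2·4) = (−7 + √81) / 8 = (−7 + 9)/8 = 1/4.
ℓ''(λ) = −2/λ² − 4 < 0, confirming a maximum.

λ̂_MAP = 0.250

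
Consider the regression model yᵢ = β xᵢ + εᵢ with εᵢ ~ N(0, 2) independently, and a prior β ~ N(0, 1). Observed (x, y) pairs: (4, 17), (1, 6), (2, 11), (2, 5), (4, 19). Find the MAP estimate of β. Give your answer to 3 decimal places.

β̂_MAP = 4.233

log p(β | y) = −Σ(yᵢ − βxᵢ)²/(2·2) − β²/(2·1) + const.
Setting the derivative to zero: Σxᵢ(yᵢ − βxᵢ)/2 − β/1 = 0, so β = Σxᵢyᵢ / (Σxᵢ² + σ²/τ²).
Σxᵢyᵢ = 4·17 + 1·6 + 2·11 + 2·5 + 4·19 = 182; Σxᵢ² = 41; σ²/τ² = 2.
β̂_MAP = 182 / (41 + 2) = 182/43 ≈ 4.233.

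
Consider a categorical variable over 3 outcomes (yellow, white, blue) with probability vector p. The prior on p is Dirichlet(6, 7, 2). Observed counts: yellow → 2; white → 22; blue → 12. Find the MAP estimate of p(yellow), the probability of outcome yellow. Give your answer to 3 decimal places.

MAP estimate of p(yellow) = 0.146

The posterior is Dirichlet(αᵢ + nᵢ) = Dirichlet(8, 29, 14).
For a Dirichlet(a₁,…,a_K) with all aᵢ > 1, the mode has j-th component (aⱼ − 1)/(Σaᵢ − K).
Here Σaᵢ = 51 and K = 3, so p(yellow) = (8 − 1)/(51 − 3) = 7/48 ≈ 0.146.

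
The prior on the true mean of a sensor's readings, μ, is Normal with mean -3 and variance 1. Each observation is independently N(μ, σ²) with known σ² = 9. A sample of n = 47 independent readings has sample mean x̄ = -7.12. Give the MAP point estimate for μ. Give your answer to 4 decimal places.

n = 47, x̄ = -7.12.
For a Normal prior and Normal likelihood with known variance, the posterior is Normal; its mode equals its mean, the precision-weighted average.
Prior precision 1/σ₀² = 1/1 = 1; data precision n/σ² = 47/9.
μ̂ = (1·(-3) + (47/9)·(-7.12)) / (1 + 47/9) = (-9041/225)/(56/9) = -9041/1400 ≈ -6.4579.

μ̂_MAP = -6.4579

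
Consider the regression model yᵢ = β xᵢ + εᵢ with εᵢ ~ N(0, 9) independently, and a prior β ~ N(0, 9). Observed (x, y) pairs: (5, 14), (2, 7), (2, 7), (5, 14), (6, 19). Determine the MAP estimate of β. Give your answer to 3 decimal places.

log p(β | y) = −Σ(yᵢ − βxᵢ)²/(2·9) − β²/(2·9) + const.
Setting the derivative to zero: Σxᵢ(yᵢ − βxᵢ)/9 − β/9 = 0, so β = Σxᵢyᵢ / (Σxᵢ² + σ²/τ²).
Σxᵢyᵢ = 5·14 + 2·7 + 2·7 + 5·14 + 6·19 = 282; Σxᵢ² = 94; σ²/τ² = 1.
β̂_MAP = 282 / (94 + 1) = 282/95 ≈ 2.968.

β̂_MAP = 2.968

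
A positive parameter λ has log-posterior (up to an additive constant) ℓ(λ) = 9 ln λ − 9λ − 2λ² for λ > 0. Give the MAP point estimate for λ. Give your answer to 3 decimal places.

λ̂_MAP = 0.750

ℓ'(λ) = 9/λ − 9 − 4λ. Setting this to zero and multiplying by λ: 4λ² + 9λ − 9 = 0.
λ = (−9 + √(9² + 4·4·9)) / (2·4) = (−9 + √225) / 8 = (−9 + 15)/8 = 3/4.
ℓ''(λ) = −9/λ² − 4 < 0, confirming a maximum.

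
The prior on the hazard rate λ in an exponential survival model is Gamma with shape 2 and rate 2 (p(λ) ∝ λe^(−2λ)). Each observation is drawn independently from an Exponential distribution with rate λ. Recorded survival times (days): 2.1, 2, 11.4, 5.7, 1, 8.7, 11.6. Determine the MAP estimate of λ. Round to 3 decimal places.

The Exponential(rate=λ) likelihood is ∝ λ^n e^(−λΣtᵢ). Here n = 7 and Σtᵢ = 2.1 + 2 + 11.4 + 5.7 + 1 + 8.7 + 11.6 = 42.5.
Posterior ∝ λe^(−2λ) · λ^7e^(−42.5λ) = λ^8e^(−44.5λ), i.e. Gamma(9, 44.5).
Mode = (a−1)/b = 8/44.5 ≈ 0.180.

λ̂_MAP = 0.180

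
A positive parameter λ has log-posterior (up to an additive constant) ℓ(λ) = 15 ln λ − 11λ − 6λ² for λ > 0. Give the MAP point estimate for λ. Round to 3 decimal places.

ℓ'(λ) = 15/λ − 11 − 12λ. Setting this to zero and multiplying by λ: 12λ² + 11λ − 15 = 0.
λ = (−11 + √(11² + 4·12·15)) / (2·12) = (−11 + √841) / 24 = (−11 + 29)/24 = 3/4.
ℓ''(λ) = −15/λ² − 12 < 0, confirming a maximum.

λ̂_MAP = 0.750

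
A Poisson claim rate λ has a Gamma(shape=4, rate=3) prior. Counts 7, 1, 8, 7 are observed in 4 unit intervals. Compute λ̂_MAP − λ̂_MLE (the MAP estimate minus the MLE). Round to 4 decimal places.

Σxᵢ = 23. Posterior is Gamma(27, 7); MAP = (27−1)/7 = 26/7 ≈ 3.71429.
MLE = x̄ = 23/4 ≈ 5.75000.
Difference = 26/7 − 23/4 = -57/28 ≈ -2.0357.

MAP − MLE = -2.0357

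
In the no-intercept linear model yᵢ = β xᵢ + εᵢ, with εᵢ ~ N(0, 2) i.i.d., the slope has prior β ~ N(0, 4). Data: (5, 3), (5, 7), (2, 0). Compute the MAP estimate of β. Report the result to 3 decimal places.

β̂_MAP = 0.917

log p(β | y) = −Σ(yᵢ − βxᵢ)²/(2·2) − β²/(2·4) + const.
Setting the derivative to zero: Σxᵢ(yᵢ − βxᵢ)/2 − β/4 = 0, so β = Σxᵢyᵢ / (Σxᵢ² + σ²/τ²).
Σxᵢyᵢ = 5·3 + 5·7 + 2·0 = 50; Σxᵢ² = 54; σ²/τ² = 0.5.
β̂_MAP = 50 / (54 + 0.5) = 50/54.5 ≈ 0.917.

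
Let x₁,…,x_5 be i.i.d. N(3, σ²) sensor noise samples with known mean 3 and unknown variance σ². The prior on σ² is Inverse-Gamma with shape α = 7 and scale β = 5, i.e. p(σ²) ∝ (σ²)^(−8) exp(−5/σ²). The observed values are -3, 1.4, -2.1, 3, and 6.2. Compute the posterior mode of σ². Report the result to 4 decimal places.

Sum of squared deviations about the known mean: SS = (-3−3)² + (1.4−3)² + (-2.1−3)² + (3−3)² + (6.2−3)² = 74.81.
The Normal likelihood contributes (σ²)^(−n/2) exp(−SS/(2σ²)), so the posterior is Inverse-Gamma(α + n/2, β + SS/2) = Inverse-Gamma(9.5, 42.405).
The mode of Inverse-Gamma(a, b) is b/(a+1) = 42.405/10.5 ≈ 4.0386.

σ̂²_MAP = 4.0386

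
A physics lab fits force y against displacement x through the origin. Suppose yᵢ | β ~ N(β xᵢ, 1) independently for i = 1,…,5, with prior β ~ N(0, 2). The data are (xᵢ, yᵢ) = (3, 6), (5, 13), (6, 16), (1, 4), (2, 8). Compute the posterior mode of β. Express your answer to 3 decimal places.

log p(β | y) = −Σ(yᵢ − βxᵢ)²/(2·1) − β²/(2·2) + const.
Setting the derivative to zero: Σxᵢ(yᵢ − βxᵢ)/1 − β/2 = 0, so β = Σxᵢyᵢ / (Σxᵢ² + σ²/τ²).
Σxᵢyᵢ = 3·6 + 5·13 + 6·16 + 1·4 + 2·8 = 199; Σxᵢ² = 75; σ²/τ² = 0.5.
β̂_MAP = 199 / (75 + 0.5) = 199/75.5 ≈ 2.636.

β̂_MAP = 2.636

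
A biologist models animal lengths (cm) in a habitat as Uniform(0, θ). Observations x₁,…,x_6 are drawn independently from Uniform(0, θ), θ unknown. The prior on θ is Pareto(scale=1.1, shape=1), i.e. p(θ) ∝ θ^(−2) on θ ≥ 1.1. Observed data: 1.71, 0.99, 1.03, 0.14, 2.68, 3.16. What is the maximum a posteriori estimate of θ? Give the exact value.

The Uniform(0, θ) likelihood is θ^(−n) for θ ≥ max(xᵢ), zero otherwise. Here max(xᵢ) = 3.16.
Posterior ∝ θ^(−2) · θ^(−6) = θ^(−8) on θ ≥ max(1.1, 3.16) = 3.16.
This density is strictly decreasing in θ, so the posterior mode lies at the lower boundary of the support.

θ̂_MAP = 3.16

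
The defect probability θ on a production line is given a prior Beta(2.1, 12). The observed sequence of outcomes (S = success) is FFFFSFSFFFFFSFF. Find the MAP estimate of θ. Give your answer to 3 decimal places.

Prior: Beta(2.1, 12).
Data: 3 successes in 15 trials (from the sequence). The binomial likelihood contributes θ^3(1−θ)^12, so the posterior is Beta(2.1+3, 12+12) = Beta(5.1, 24).
For Beta(a, b) with a, b > 1 the mode is (a−1)/(a+b−2) = 4.1/27.1 ≈ 0.151.

θ̂_MAP = 0.151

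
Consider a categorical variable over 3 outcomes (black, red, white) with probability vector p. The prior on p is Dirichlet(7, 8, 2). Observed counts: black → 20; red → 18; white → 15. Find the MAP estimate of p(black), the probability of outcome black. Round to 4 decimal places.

The posterior is Dirichlet(αᵢ + nᵢ) = Dirichlet(27, 26, 17).
For a Dirichlet(a₁,…,a_K) with all aᵢ > 1, the mode has j-th component (aⱼ − 1)/(Σaᵢ − K).
Here Σaᵢ = 70 and K = 3, so p(black) = (27 − 1)/(70 − 3) = 26/67 ≈ 0.3881.

MAP estimate of p(black) = 0.3881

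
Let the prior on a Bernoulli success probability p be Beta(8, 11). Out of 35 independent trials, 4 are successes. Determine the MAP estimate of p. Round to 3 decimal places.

p̂_MAP = 0.212

Prior: Beta(8, 11).
Data: 4 successes in 35 trials. The binomial likelihood contributes p^4(1−p)^31, so the posterior is Beta(8+4, 11+31) = Beta(12, 42).
For Beta(a, b) with a, b > 1 the mode is (a−1)/(a+b−2) = 11/52 ≈ 0.212.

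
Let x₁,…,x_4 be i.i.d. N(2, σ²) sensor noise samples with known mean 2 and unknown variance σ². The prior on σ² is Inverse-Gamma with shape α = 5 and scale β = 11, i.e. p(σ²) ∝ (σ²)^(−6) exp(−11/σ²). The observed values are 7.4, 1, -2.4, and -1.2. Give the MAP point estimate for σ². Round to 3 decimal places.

Sum of squared deviations about the known mean: SS = (7.4−2)² + (1−2)² + (-2.4−2)² + (-1.2−2)² = 59.76.
The Normal likelihood contributes (σ²)^(−n/2) exp(−SS/(2σ²)), so the posterior is Inverse-Gamma(α + n/2, β + SS/2) = Inverse-Gamma(7, 40.88).
The mode of Inverse-Gamma(a, b) is b/(a+1) = 40.88/8 ≈ 5.110.

σ̂²_MAP = 5.110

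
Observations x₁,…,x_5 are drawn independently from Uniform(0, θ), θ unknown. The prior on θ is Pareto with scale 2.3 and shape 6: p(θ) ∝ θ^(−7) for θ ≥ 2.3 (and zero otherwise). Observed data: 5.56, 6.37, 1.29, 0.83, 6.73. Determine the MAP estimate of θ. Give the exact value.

θ̂_MAP = 6.73

The Uniform(0, θ) likelihood is θ^(−n) for θ ≥ max(xᵢ), zero otherwise. Here max(xᵢ) = 6.73.
Posterior ∝ θ^(−7) · θ^(−5) = θ^(−12) on θ ≥ max(2.3, 6.73) = 6.73.
This density is strictly decreasing in θ, so the posterior mode lies at the lower boundary of the support.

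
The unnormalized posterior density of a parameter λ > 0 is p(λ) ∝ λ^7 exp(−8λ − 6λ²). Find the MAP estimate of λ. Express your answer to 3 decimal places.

λ̂_MAP = 0.500

ℓ'(λ) = 7/λ − 8 − 12λ. Setting this to zero and multiplying by λ: 12λ² + 8λ − 7 = 0.
λ = (−8 + √(8² + 4·12·7)) / (2·12) = (−8 + √400) / 24 = (−8 + 20)/24 = 1/2.
ℓ''(λ) = −7/λ² − 12 < 0, confirming a maximum.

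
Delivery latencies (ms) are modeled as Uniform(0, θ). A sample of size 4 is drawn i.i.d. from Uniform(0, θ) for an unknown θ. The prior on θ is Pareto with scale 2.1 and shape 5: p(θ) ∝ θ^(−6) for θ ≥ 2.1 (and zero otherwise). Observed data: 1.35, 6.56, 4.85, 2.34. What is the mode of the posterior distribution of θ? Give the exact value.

θ̂_MAP = 6.56

The Uniform(0, θ) likelihood is θ^(−n) for θ ≥ max(xᵢ), zero otherwise. Here max(xᵢ) = 6.56.
Posterior ∝ θ^(−6) · θ^(−4) = θ^(−10) on θ ≥ max(2.1, 6.56) = 6.56.
This density is strictly decreasing in θ, so the posterior mode lies at the lower boundary of the support.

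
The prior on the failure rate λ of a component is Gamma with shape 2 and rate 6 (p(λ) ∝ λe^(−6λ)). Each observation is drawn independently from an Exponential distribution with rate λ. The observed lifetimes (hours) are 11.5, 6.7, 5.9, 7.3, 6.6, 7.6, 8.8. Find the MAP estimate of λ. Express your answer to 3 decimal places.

λ̂_MAP = 0.132

The Exponential(rate=λ) likelihood is ∝ λ^n e^(−λΣtᵢ). Here n = 7 and Σtᵢ = 11.5 + 6.7 + 5.9 + 7.3 + 6.6 + 7.6 + 8.8 = 54.4.
Posterior ∝ λe^(−6λ) · λ^7e^(−54.4λ) = λ^8e^(−60.4λ), i.e. Gamma(9, 60.4).
Mode = (a−1)/b = 8/60.4 ≈ 0.132.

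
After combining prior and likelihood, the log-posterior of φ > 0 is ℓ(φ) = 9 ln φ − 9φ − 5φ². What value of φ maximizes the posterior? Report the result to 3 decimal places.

φ̂_MAP = 0.600

ℓ'(φ) = 9/φ − 9 − 10φ. Setting this to zero and multiplying by φ: 10φ² + 9φ − 9 = 0.
φ = (−9 + √(9² + 4·10·9)) / (2·10) = (−9 + √441) / 20 = (−9 + 21)/20 = 3/5.
ℓ''(φ) = −9/φ² − 10 < 0, confirming a maximum.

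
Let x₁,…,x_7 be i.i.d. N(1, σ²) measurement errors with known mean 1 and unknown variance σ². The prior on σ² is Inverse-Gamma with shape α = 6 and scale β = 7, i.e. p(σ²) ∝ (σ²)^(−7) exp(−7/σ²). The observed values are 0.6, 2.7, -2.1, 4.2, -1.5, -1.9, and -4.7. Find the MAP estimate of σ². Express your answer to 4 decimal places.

σ̂²_MAP = 4.0024

Sum of squared deviations about the known mean: SS = (0.6−1)² + (2.7−1)² + (-2.1−1)² + (4.2−1)² + (-1.5−1)² + (-1.9−1)² + (-4.7−1)² = 70.05.
The Normal likelihood contributes (σ²)^(−n/2) exp(−SS/(2σ²)), so the posterior is Inverse-Gamma(α + n/2, β + SS/2) = Inverse-Gamma(9.5, 42.025).
The mode of Inverse-Gamma(a, b) is b/(a+1) = 42.025/10.5 ≈ 4.0024.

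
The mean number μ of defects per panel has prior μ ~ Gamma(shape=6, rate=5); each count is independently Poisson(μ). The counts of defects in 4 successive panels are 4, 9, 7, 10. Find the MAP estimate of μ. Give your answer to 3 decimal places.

Σxᵢ = 4+9+7+10 = 30, with n = 4.
Posterior ∝ μ^5e^(−5μ) · μ^30e^(−4μ) = μ^35e^(−9μ), i.e. Gamma(shape=36, rate=9).
The mode of a Gamma(a, b) with a ≥ 1 (shape–rate) is (a−1)/b = 35/9 ≈ 3.889.

μ̂_MAP = 3.889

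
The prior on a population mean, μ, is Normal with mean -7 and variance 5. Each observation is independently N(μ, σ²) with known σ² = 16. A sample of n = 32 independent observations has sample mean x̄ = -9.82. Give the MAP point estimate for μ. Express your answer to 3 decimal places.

n = 32, x̄ = -9.82.
For a Normal prior and Normal likelihood with known variance, the posterior is Normal; its mode equals its mean, the precision-weighted average.
Prior precision 1/σ₀² = 1/5 = 0.2; data precision n/σ² = 32/16 = 2.
μ̂ = (0.2·(-7) + 2·(-9.82)) / (0.2 + 2) = (-21.04)/2.2 = -526/55 ≈ -9.564.

μ̂_MAP = -9.564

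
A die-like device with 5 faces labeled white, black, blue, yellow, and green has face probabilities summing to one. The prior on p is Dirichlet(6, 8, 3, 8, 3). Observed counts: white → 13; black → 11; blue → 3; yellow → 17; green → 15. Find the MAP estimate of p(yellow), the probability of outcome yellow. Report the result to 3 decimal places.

The posterior is Dirichlet(αᵢ + nᵢ) = Dirichlet(19, 19, 6, 25, 18).
For a Dirichlet(a₁,…,a_K) with all aᵢ > 1, the mode has j-th component (aⱼ − 1)/(Σaᵢ − K).
Here Σaᵢ = 87 and K = 5, so p(yellow) = (25 − 1)/(87 − 5) = 24/82 ≈ 0.293.

MAP estimate of p(yellow) = 0.293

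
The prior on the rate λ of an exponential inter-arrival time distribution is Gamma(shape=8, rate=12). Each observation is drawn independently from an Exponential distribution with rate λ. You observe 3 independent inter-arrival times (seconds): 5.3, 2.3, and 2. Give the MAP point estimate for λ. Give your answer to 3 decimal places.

λ̂_MAP = 0.463

The Exponential(rate=λ) likelihood is ∝ λ^n e^(−λΣtᵢ). Here n = 3 and Σtᵢ = 5.3 + 2.3 + 2 = 9.6.
Posterior ∝ λ^7e^(−12λ) · λ^3e^(−9.6λ) = λ^10e^(−21.6λ), i.e. Gamma(11, 21.6).
Mode = (a−1)/b = 10/21.6 ≈ 0.463.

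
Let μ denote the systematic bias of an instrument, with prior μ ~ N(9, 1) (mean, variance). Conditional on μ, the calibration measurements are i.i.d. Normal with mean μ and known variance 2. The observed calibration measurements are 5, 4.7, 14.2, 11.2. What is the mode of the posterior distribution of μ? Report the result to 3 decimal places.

n = 4; x̄ = (5 + 4.7 + 14.2 + 11.2)/4 = 35.1/4 = 8.775.
For a Normal prior and Normal likelihood with known variance, the posterior is Normal; its mode equals its mean, the precision-weighted average.
Prior precision 1/σ₀² = 1/1 = 1; data precision n/σ² = 4/2 = 2.
μ̂ = (1·9 + 2·8.775) / (1 + 2) = 26.55/3 = 8.850.

μ̂_MAP = 8.850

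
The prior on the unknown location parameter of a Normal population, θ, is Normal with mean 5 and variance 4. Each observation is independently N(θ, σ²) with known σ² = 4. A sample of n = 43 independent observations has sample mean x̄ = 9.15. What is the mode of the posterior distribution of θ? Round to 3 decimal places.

θ̂_MAP = 9.056

n = 43, x̄ = 9.15.
For a Normal prior and Normal likelihood with known variance, the posterior is Normal; its mode equals its mean, the precision-weighted average.
Prior precision 1/σ₀² = 1/4 = 0.25; data precision n/σ² = 43/4 = 10.75.
θ̂ = (0.25·5 + 10.75·9.15) / (0.25 + 10.75) = 99.6125/11 = 7969/880 ≈ 9.056.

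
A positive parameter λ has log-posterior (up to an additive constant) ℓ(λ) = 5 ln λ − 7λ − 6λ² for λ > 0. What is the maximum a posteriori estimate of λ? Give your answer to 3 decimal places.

λ̂_MAP = 0.417

ℓ'(λ) = 5/λ − 7 − 12λ. Setting this to zero and multiplying by λ: 12λ² + 7λ − 5 = 0.
λ = (−7 + √(7² + 4·12·5)) / (2·12) = (−7 + √289) / 24 = (−7 + 17)/24 = 5/12.
ℓ''(λ) = −5/λ² − 12 < 0, confirming a maximum.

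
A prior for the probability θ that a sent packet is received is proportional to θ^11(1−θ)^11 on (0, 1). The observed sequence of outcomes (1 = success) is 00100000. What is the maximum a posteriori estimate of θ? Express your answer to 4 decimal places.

θ̂_MAP = 0.4000

The prior density ∝ θ^11(1−θ)^11 is the kernel of Beta(12, 12).
Data: 1 success in 8 trials (from the sequence). The binomial likelihood contributes θ(1−θ)^7, so the posterior is Beta(12+1, 12+7) = Beta(13, 19).
For Beta(a, b) with a, b > 1 the mode is (a−1)/(a+b−2) = 12/30 ≈ 0.4000.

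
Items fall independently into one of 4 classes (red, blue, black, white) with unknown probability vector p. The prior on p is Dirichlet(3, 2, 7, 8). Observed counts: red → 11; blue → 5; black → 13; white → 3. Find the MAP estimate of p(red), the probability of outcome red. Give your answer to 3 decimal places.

MAP estimate of p(red) = 0.271

The posterior is Dirichlet(αᵢ + nᵢ) = Dirichlet(14, 7, 20, 11).
For a Dirichlet(a₁,…,a_K) with all aᵢ > 1, the mode has j-th component (aⱼ − 1)/(Σaᵢ − K).
Here Σaᵢ = 52 and K = 4, so p(red) = (14 − 1)/(52 − 4) = 13/48 ≈ 0.271.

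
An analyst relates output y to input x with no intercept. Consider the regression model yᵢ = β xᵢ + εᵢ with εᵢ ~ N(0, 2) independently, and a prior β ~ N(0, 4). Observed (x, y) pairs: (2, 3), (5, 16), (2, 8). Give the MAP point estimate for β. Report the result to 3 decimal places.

log p(β | y) = −Σ(yᵢ − βxᵢ)²/(2·2) − β²/(2·4) + const.
Setting the derivative to zero: Σxᵢ(yᵢ − βxᵢ)/2 − β/4 = 0, so β = Σxᵢyᵢ / (Σxᵢ² + σ²/τ²).
Σxᵢyᵢ = 2·3 + 5·16 + 2·8 = 102; Σxᵢ² = 33; σ²/τ² = 0.5.
β̂_MAP = 102 / (33 + 0.5) = 102/33.5 ≈ 3.045.

β̂_MAP = 3.045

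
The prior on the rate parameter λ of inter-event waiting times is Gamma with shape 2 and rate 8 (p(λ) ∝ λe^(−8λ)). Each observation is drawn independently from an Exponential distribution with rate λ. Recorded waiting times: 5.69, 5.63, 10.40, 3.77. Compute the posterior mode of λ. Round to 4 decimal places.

The Exponential(rate=λ) likelihood is ∝ λ^n e^(−λΣtᵢ). Here n = 4 and Σtᵢ = 5.69 + 5.63 + 10.40 + 3.77 = 25.49.
Posterior ∝ λe^(−8λ) · λ^4e^(−25.49λ) = λ^5e^(−33.49λ), i.e. Gamma(6, 33.49).
Mode = (a−1)/b = 5/33.49 ≈ 0.1493.

λ̂_MAP = 0.1493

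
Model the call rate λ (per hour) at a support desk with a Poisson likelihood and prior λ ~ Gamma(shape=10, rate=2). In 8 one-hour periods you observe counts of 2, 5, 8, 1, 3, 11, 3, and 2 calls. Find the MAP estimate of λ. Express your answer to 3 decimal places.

λ̂_MAP = 4.400

Σxᵢ = 2+5+8+1+3+11+3+2 = 35, with n = 8.
Posterior ∝ λ^9e^(−2λ) · λ^35e^(−8λ) = λ^44e^(−10λ), i.e. Gamma(shape=45, rate=10).
The mode of a Gamma(a, b) with a ≥ 1 (shape–rate) is (a−1)/b = 44/10 ≈ 4.400.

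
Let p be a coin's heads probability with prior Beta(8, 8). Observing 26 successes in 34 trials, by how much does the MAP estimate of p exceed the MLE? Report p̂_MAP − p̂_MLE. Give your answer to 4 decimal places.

MAP − MLE = -0.0772

Posterior is Beta(34, 16); MAP = (34−1)/(50−2) = 33/48 ≈ 0.68750.
MLE ignores the prior: p̂_MLE = k/n = 26/34 ≈ 0.76471.
Difference = 33/48 − 26/34 = -21/272 ≈ -0.0772.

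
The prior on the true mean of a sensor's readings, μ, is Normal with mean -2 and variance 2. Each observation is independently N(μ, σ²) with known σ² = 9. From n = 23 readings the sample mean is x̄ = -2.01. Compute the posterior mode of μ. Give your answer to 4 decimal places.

n = 23, x̄ = -2.01.
For a Normal prior and Normal likelihood with known variance, the posterior is Normal; its mode equals its mean, the precision-weighted average.
Prior precision 1/σ₀² = 1/2 = 0.5; data precision n/σ² = 23/9.
μ̂ = (0.5·(-2) + (23/9)·(-2.01)) / (0.5 + 23/9) = (-1841/300)/(55/18) = -5523/2750 ≈ -2.0084.

μ̂_MAP = -2.0084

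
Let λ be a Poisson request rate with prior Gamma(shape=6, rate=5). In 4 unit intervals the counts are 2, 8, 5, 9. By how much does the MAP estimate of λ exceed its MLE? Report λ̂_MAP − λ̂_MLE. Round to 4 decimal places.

Σxᵢ = 24. Posterior is Gamma(30, 9); MAP = (30−1)/9 = 29/9 ≈ 3.22222.
MLE = x̄ = 24/4 ≈ 6.00000.
Difference = 29/9 − 24/4 = -25/9 ≈ -2.7778.

MAP − MLE = -2.7778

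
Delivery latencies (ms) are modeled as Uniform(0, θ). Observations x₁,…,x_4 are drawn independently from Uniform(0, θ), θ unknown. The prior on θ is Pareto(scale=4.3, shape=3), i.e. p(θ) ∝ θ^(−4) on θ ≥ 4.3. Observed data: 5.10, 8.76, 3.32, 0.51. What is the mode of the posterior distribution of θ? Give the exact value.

The Uniform(0, θ) likelihood is θ^(−n) for θ ≥ max(xᵢ), zero otherwise. Here max(xᵢ) = 8.76.
Posterior ∝ θ^(−4) · θ^(−4) = θ^(−8) on θ ≥ max(4.3, 8.76) = 8.76.
This density is strictly decreasing in θ, so the posterior mode lies at the lower boundary of the support.

θ̂_MAP = 8.76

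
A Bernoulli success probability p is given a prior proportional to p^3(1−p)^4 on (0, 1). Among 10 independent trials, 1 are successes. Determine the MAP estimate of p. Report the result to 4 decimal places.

p̂_MAP = 0.2353

The prior density ∝ p^3(1−p)^4 is the kernel of Beta(4, 5).
Data: 1 success in 10 trials. The binomial likelihood contributes p(1−p)^9, so the posterior is Beta(4+1, 5+9) = Beta(5, 14).
For Beta(a, b) with a, b > 1 the mode is (a−1)/(a+b−2) = 4/17 ≈ 0.2353.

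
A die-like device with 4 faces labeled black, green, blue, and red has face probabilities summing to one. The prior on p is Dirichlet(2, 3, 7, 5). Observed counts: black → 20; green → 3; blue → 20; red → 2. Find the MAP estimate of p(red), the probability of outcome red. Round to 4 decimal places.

MAP estimate of p(red) = 0.1034

The posterior is Dirichlet(αᵢ + nᵢ) = Dirichlet(22, 6, 27, 7).
For a Dirichlet(a₁,…,a_K) with all aᵢ > 1, the mode has j-th component (aⱼ − 1)/(Σaᵢ − K).
Here Σaᵢ = 62 and K = 4, so p(red) = (7 − 1)/(62 − 4) = 6/58 ≈ 0.1034.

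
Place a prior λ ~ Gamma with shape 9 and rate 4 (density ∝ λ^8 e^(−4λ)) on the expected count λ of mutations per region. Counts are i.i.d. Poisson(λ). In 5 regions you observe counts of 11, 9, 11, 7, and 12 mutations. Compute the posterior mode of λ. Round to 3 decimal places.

λ̂_MAP = 6.444

Σxᵢ = 11+9+11+7+12 = 50, with n = 5.
Posterior ∝ λ^8e^(−4λ) · λ^50e^(−5λ) = λ^58e^(−9λ), i.e. Gamma(shape=59, rate=9).
The mode of a Gamma(a, b) with a ≥ 1 (shape–rate) is (a−1)/b = 58/9 ≈ 6.444.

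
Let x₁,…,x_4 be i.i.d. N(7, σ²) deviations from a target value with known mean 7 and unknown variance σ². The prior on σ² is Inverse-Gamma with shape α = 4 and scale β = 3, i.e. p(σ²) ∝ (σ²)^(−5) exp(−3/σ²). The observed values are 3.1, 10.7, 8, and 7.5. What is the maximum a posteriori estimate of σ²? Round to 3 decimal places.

σ̂²_MAP = 2.582

Sum of squared deviations about the known mean: SS = (3.1−7)² + (10.7−7)² + (8−7)² + (7.5−7)² = 30.15.
The Normal likelihood contributes (σ²)^(−n/2) exp(−SS/(2σ²)), so the posterior is Inverse-Gamma(α + n/2, β + SS/2) = Inverse-Gamma(6, 18.075).
The mode of Inverse-Gamma(a, b) is b/(a+1) = 18.075/7 ≈ 2.582.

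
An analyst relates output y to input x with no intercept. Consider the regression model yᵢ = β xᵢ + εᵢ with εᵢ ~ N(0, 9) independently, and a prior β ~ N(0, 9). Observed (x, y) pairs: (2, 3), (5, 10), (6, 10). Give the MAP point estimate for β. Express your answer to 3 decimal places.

log p(β | y) = −Σ(yᵢ − βxᵢ)²/(2·9) − β²/(2·9) + const.
Setting the derivative to zero: Σxᵢ(yᵢ − βxᵢ)/9 − β/9 = 0, so β = Σxᵢyᵢ / (Σxᵢ² + σ²/τ²).
Σxᵢyᵢ = 2·3 + 5·10 + 6·10 = 116; Σxᵢ² = 65; σ²/τ² = 1.
β̂_MAP = 116 / (65 + 1) = 116/66 ≈ 1.758.

β̂_MAP = 1.758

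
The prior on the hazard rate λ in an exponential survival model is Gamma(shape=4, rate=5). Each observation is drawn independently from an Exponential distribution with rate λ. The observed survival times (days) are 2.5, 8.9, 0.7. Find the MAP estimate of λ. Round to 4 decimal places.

The Exponential(rate=λ) likelihood is ∝ λ^n e^(−λΣtᵢ). Here n = 3 and Σtᵢ = 2.5 + 8.9 + 0.7 = 12.1.
Posterior ∝ λ^3e^(−5λ) · λ^3e^(−12.1λ) = λ^6e^(−17.1λ), i.e. Gamma(7, 17.1).
Mode = (a−1)/b = 6/17.1 ≈ 0.3509.

λ̂_MAP = 0.3509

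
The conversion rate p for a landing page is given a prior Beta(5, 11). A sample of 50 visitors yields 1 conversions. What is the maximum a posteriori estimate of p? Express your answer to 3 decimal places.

p̂_MAP = 0.078

Prior: Beta(5, 11).
Data: 1 success in 50 trials. The binomial likelihood contributes p(1−p)^49, so the posterior is Beta(5+1, 11+49) = Beta(6, 60).
For Beta(a, b) with a, b > 1 the mode is (a−1)/(a+b−2) = 5/64 ≈ 0.078.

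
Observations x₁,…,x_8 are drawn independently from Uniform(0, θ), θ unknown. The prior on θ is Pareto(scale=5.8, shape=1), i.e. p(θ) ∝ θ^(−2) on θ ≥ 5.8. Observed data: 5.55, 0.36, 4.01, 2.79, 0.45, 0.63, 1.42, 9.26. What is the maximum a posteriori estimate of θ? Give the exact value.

The Uniform(0, θ) likelihood is θ^(−n) for θ ≥ max(xᵢ), zero otherwise. Here max(xᵢ) = 9.26.
Posterior ∝ θ^(−2) · θ^(−8) = θ^(−10) on θ ≥ max(5.8, 9.26) = 9.26.
This density is strictly decreasing in θ, so the posterior mode lies at the lower boundary of the support.

θ̂_MAP = 9.26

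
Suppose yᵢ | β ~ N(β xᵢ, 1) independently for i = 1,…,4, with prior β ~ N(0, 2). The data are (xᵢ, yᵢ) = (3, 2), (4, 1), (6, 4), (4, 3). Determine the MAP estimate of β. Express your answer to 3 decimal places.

log p(β | y) = −Σ(yᵢ − βxᵢ)²/(2·1) − β²/(2·2) + const.
Setting the derivative to zero: Σxᵢ(yᵢ − βxᵢ)/1 − β/2 = 0, so β = Σxᵢyᵢ / (Σxᵢ² + σ²/τ²).
Σxᵢyᵢ = 3·2 + 4·1 + 6·4 + 4·3 = 46; Σxᵢ² = 77; σ²/τ² = 0.5.
β̂_MAP = 46 / (77 + 0.5) = 46/77.5 ≈ 0.594.

β̂_MAP = 0.594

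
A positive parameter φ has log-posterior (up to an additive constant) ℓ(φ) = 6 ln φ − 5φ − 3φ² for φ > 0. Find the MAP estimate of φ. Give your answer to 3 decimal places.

ℓ'(φ) = 6/φ − 5 − 6φ. Setting this to zero and multiplying by φ: 6φ² + 5φ − 6 = 0.
φ = (−5 + √(5² + 4·6·6)) / (2·6) = (−5 + √169) / 12 = (−5 + 13)/12 = 2/3.
ℓ''(φ) = −6/φ² − 6 < 0, confirming a maximum.

φ̂_MAP = 0.667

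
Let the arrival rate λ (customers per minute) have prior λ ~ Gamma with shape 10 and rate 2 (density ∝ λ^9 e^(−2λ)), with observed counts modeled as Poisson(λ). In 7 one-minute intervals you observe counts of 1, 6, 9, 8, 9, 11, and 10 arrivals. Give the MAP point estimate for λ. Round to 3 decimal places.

Σxᵢ = 1+6+9+8+9+11+10 = 54, with n = 7.
Posterior ∝ λ^9e^(−2λ) · λ^54e^(−7λ) = λ^63e^(−9λ), i.e. Gamma(shape=64, rate=9).
The mode of a Gamma(a, b) with a ≥ 1 (shape–rate) is (a−1)/b = 63/9 ≈ 7.000.

λ̂_MAP = 7.000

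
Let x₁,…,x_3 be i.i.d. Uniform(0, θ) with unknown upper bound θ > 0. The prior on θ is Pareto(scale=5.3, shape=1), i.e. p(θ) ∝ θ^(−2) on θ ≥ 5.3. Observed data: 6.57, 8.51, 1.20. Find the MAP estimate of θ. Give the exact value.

The Uniform(0, θ) likelihood is θ^(−n) for θ ≥ max(xᵢ), zero otherwise. Here max(xᵢ) = 8.51.
Posterior ∝ θ^(−2) · θ^(−3) = θ^(−5) on θ ≥ max(5.3, 8.51) = 8.51.
This density is strictly decreasing in θ, so the posterior mode lies at the lower boundary of the support.

θ̂_MAP = 8.51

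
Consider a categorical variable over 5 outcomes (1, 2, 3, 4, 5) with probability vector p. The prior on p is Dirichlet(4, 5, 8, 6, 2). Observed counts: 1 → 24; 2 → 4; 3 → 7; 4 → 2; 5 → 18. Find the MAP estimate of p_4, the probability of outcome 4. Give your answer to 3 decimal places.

The posterior is Dirichlet(αᵢ + nᵢ) = Dirichlet(28, 9, 15, 8, 20).
For a Dirichlet(a₁,…,a_K) with all aᵢ > 1, the mode has j-th component (aⱼ − 1)/(Σaᵢ − K).
Here Σaᵢ = 80 and K = 5, so p_4 = (8 − 1)/(80 − 5) = 7/75 ≈ 0.093.

MAP estimate: 0.093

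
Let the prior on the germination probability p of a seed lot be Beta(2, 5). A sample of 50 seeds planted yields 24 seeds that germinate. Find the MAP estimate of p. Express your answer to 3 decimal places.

Prior: Beta(2, 5).
Data: 24 successes in 50 trials. The binomial likelihood contributes p^24(1−p)^26, so the posterior is Beta(2+24, 5+26) = Beta(26, 31).
For Beta(a, b) with a, b > 1 the mode is (a−1)/(a+b−2) = 25/55 ≈ 0.455.

p̂_MAP = 0.455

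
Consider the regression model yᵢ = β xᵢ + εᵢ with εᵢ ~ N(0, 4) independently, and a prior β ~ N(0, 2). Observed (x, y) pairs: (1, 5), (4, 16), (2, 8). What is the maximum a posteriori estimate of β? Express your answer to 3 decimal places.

β̂_MAP = 3.696

log p(β | y) = −Σ(yᵢ − βxᵢ)²/(2·4) − β²/(2·2) + const.
Setting the derivative to zero: Σxᵢ(yᵢ − βxᵢ)/4 − β/2 = 0, so β = Σxᵢyᵢ / (Σxᵢ² + σ²/τ²).
Σxᵢyᵢ = 1·5 + 4·16 + 2·8 = 85; Σxᵢ² = 21; σ²/τ² = 2.
β̂_MAP = 85 / (21 + 2) = 85/23 ≈ 3.696.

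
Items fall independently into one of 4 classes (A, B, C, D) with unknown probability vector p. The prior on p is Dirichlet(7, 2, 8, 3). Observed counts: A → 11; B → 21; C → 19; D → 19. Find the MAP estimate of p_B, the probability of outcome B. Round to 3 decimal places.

The posterior is Dirichlet(αᵢ + nᵢ) = Dirichlet(18, 23, 27, 22).
For a Dirichlet(a₁,…,a_K) with all aᵢ > 1, the mode has j-th component (aⱼ − 1)/(Σaᵢ − K).
Here Σaᵢ = 90 and K = 4, so p_B = (23 − 1)/(90 − 4) = 22/86 ≈ 0.256.

MAP estimate of p_B = 0.256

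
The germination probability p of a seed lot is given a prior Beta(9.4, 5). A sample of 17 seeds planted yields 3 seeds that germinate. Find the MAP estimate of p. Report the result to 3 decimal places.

Prior: Beta(9.4, 5).
Data: 3 successes in 17 trials. The binomial likelihood contributes p^3(1−p)^14, so the posterior is Beta(9.4+3, 5+14) = Beta(12.4, 19).
For Beta(a, b) with a, b > 1 the mode is (a−1)/(a+b−2) = 11.4/29.4 ≈ 0.388.

p̂_MAP = 0.388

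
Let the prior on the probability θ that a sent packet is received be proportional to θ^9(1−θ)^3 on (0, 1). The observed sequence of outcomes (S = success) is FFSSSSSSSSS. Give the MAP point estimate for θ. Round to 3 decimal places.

θ̂_MAP = 0.783

The prior density ∝ θ^9(1−θ)^3 is the kernel of Beta(10, 4).
Data: 9 successes in 11 trials (from the sequence). The binomial likelihood contributes θ^9(1−θ)^2, so the posterior is Beta(10+9, 4+2) = Beta(19, 6).
For Beta(a, b) with a, b > 1 the mode is (a−1)/(a+b−2) = 18/23 ≈ 0.783.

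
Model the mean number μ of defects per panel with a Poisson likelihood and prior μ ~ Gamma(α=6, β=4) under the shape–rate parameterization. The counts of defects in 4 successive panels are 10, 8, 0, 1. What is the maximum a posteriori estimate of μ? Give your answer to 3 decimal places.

Σxᵢ = 10+8+0+1 = 19, with n = 4.
Posterior ∝ μ^5e^(−4μ) · μ^19e^(−4μ) = μ^24e^(−8μ), i.e. Gamma(shape=25, rate=8).
The mode of a Gamma(a, b) with a ≥ 1 (shape–rate) is (a−1)/b = 24/8 ≈ 3.000.

μ̂_MAP = 3.000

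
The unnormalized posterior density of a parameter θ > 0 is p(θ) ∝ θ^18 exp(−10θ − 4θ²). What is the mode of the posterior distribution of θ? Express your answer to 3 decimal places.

θ̂_MAP = 1.000

ℓ'(θ) = 18/θ − 10 − 8θ. Setting this to zero and multiplying by θ: 8θ² + 10θ − 18 = 0.
θ = (−10 + √(10² + 4·8·18)) / (2·8) = (−10 + √676) / 16 = (−10 + 26)/16 = 1.
ℓ''(θ) = −18/θ² − 8 < 0, confirming a maximum.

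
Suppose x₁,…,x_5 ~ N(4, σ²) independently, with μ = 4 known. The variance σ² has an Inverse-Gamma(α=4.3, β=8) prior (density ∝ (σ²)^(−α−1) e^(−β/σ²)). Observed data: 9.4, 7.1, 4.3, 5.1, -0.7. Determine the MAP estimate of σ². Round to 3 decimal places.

Sum of squared deviations about the known mean: SS = (9.4−4)² + (7.1−4)² + (4.3−4)² + (5.1−4)² + (-0.7−4)² = 62.16.
The Normal likelihood contributes (σ²)^(−n/2) exp(−SS/(2σ²)), so the posterior is Inverse-Gamma(α + n/2, β + SS/2) = Inverse-Gamma(6.8, 39.08).
The mode of Inverse-Gamma(a, b) is b/(a+1) = 39.08/7.8 ≈ 5.010.

σ̂²_MAP = 5.010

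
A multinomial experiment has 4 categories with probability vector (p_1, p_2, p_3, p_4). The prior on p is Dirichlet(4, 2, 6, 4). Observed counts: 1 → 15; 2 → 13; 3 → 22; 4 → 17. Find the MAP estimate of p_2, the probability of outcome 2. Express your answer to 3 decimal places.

The posterior is Dirichlet(αᵢ + nᵢ) = Dirichlet(19, 15, 28, 21).
For a Dirichlet(a₁,…,a_K) with all aᵢ > 1, the mode has j-th component (aⱼ − 1)/(Σaᵢ − K).
Here Σaᵢ = 83 and K = 4, so p_2 = (15 − 1)/(83 − 4) = 14/79 ≈ 0.177.

MAP estimate: 0.177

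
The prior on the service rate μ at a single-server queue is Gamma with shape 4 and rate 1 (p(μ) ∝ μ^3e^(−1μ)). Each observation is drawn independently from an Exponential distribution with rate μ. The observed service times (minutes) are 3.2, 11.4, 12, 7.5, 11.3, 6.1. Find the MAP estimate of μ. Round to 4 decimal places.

The Exponential(rate=μ) likelihood is ∝ μ^n e^(−μΣtᵢ). Here n = 6 and Σtᵢ = 3.2 + 11.4 + 12 + 7.5 + 11.3 + 6.1 = 51.5.
Posterior ∝ μ^3e^(−1μ) · μ^6e^(−51.5μ) = μ^9e^(−52.5μ), i.e. Gamma(10, 52.5).
Mode = (a−1)/b = 9/52.5 ≈ 0.1714.

μ̂_MAP = 0.1714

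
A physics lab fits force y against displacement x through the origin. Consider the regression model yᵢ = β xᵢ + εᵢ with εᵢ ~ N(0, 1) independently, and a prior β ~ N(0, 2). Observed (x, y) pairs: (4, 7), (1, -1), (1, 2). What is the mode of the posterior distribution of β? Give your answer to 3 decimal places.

log p(β | y) = −Σ(yᵢ − βxᵢ)²/(2·1) − β²/(2·2) + const.
Setting the derivative to zero: Σxᵢ(yᵢ − βxᵢ)/1 − β/2 = 0, so β = Σxᵢyᵢ / (Σxᵢ² + σ²/τ²).
Σxᵢyᵢ = 4·7 + 1·(-1) + 1·2 = 29; Σxᵢ² = 18; σ²/τ² = 0.5.
β̂_MAP = 29 / (18 + 0.5) = 29/18.5 ≈ 1.568.

β̂_MAP = 1.568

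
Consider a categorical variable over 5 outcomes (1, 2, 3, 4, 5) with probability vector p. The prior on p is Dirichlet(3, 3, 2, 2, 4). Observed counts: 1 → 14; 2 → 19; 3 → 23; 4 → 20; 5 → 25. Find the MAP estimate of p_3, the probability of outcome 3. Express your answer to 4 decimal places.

The posterior is Dirichlet(αᵢ + nᵢ) = Dirichlet(17, 22, 25, 22, 29).
For a Dirichlet(a₁,…,a_K) with all aᵢ > 1, the mode has j-th component (aⱼ − 1)/(Σaᵢ − K).
Here Σaᵢ = 115 and K = 5, so p_3 = (25 − 1)/(115 − 5) = 24/110 ≈ 0.2182.

MAP estimate: 0.2182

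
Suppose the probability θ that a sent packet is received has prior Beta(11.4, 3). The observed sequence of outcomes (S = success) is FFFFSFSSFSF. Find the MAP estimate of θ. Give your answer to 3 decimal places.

Prior: Beta(11.4, 3).
Data: 4 successes in 11 trials (from the sequence). The binomial likelihood contributes θ^4(1−θ)^7, so the posterior is Beta(11.4+4, 3+7) = Beta(15.4, 10).
For Beta(a, b) with a, b > 1 the mode is (a−1)/(a+b−2) = 14.4/23.4 ≈ 0.615.

θ̂_MAP = 0.615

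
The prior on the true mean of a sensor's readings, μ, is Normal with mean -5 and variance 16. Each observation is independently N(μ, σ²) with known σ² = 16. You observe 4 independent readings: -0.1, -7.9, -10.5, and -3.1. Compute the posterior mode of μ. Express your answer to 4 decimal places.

μ̂_MAP = -5.3200

n = 4; x̄ = ((-0.1) + (-7.9) + (-10.5) + (-3.1))/4 = -21.6/4 = -5.4.
For a Normal prior and Normal likelihood with known variance, the posterior is Normal; its mode equals its mean, the precision-weighted average.
Prior precision 1/σ₀² = 1/16 = 0.0625; data precision n/σ² = 4/16 = 0.25.
μ̂ = (0.0625·(-5) + 0.25·(-5.4)) / (0.0625 + 0.25) = (-1.6625)/0.3125 = -5.3200.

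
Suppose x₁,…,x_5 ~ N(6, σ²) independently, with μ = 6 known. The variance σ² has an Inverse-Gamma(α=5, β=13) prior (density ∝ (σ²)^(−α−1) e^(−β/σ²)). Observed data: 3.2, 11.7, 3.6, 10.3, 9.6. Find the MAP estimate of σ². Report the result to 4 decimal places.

σ̂²_MAP = 6.0906

Sum of squared deviations about the known mean: SS = (3.2−6)² + (11.7−6)² + (3.6−6)² + (10.3−6)² + (9.6−6)² = 77.54.
The Normal likelihood contributes (σ²)^(−n/2) exp(−SS/(2σ²)), so the posterior is Inverse-Gamma(α + n/2, β + SS/2) = Inverse-Gamma(7.5, 51.77).
The mode of Inverse-Gamma(a, b) is b/(a+1) = 51.77/8.5 ≈ 6.0906.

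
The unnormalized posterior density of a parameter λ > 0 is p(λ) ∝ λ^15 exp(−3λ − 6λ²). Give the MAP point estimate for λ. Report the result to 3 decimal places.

λ̂_MAP = 1.000

ℓ'(λ) = 15/λ − 3 − 12λ. Setting this to zero and multiplying by λ: 12λ² + 3λ − 15 = 0.
λ = (−3 + √(3² + 4·12·15)) / (2·12) = (−3 + √729) / 24 = (−3 + 27)/24 = 1.
ℓ''(λ) = −15/λ² − 12 < 0, confirming a maximum.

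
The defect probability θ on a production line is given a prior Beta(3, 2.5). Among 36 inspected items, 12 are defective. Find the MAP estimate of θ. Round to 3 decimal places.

Prior: Beta(3, 2.5).
Data: 12 successes in 36 trials. The binomial likelihood contributes θ^12(1−θ)^24, so the posterior is Beta(3+12, 2.5+24) = Beta(15, 26.5).
For Beta(a, b) with a, b > 1 the mode is (a−1)/(a+b−2) = 14/39.5 ≈ 0.354.

θ̂_MAP = 0.354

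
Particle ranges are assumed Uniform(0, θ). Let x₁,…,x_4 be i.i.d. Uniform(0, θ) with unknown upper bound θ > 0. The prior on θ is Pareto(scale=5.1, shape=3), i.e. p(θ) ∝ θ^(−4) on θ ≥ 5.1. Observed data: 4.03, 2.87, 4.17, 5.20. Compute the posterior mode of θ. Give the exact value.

The Uniform(0, θ) likelihood is θ^(−n) for θ ≥ max(xᵢ), zero otherwise. Here max(xᵢ) = 5.20.
Posterior ∝ θ^(−4) · θ^(−4) = θ^(−8) on θ ≥ max(5.1, 5.20) = 5.20.
This density is strictly decreasing in θ, so the posterior mode lies at the lower boundary of the support.

θ̂_MAP = 5.20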